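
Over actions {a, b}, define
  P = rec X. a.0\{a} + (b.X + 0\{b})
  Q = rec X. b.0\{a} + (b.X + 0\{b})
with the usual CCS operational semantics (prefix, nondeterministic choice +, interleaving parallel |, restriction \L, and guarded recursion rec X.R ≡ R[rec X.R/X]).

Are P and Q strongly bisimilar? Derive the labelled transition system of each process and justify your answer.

NO

P's transition system — 2 states:
  s0 = rec X. a.0\{a} + (b.X + 0\{b}) → =a=> s1, =b=> s0
  s1 = 0\{a} → ∅
Q's transition system — 2 states:
  t0 = rec X. b.0\{a} + (b.X + 0\{b}) → =b=> t0, =b=> t1
  t1 = 0\{a} → ∅
Coarsest stable partition (strong bisimilarity classes):
  B0 = {s0}
  B1 = {s1, t1}
  B2 = {t0}
s0 ∈ B0, t0 ∈ B2 → different blocks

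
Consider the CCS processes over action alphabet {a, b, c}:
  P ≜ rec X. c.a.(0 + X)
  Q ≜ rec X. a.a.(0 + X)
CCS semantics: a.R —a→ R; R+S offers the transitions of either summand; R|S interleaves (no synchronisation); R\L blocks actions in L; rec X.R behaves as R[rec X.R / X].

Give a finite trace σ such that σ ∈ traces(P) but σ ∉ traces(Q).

c

Reachable graph of P (3 states):
  s0 = rec X. c.a.(0 + X) has moves ··c··> s1
  s1 = a.(0 + (rec X. c.a.(0 + X))) has moves ··a··> s2
  s2 = 0 + (rec X. c.a.(0 + X)) has moves ··c··> s1
Reachable graph of Q (3 states):
  t0 = rec X. a.a.(0 + X) has moves ··a··> t1
  t1 = a.(0 + (rec X. a.a.(0 + X))) has moves ··a··> t2
  t2 = 0 + (rec X. a.a.(0 + X)) has moves ··a··> t1
Run σ = ⟨c⟩ on P: start {s0}
  [1] c ⇒ {s1}
  ✓ P
Run σ = ⟨c⟩ on Q: start {t0}
  [1] c ⇒ ∅  — Q cannot continue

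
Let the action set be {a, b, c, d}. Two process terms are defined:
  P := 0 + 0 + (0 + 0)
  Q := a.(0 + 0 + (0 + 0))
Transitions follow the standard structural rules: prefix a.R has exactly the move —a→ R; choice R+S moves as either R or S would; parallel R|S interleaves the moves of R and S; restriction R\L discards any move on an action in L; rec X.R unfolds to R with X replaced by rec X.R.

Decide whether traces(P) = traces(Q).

trace-distinct — witness ⟨a⟩

Reachable graph of P (1 states):
  p0 = 0 + 0 + (0 + 0) → ·
Reachable graph of Q (2 states):
  q0 = a.(0 + 0 + (0 + 0)) → =a=> q1
  q1 = 0 + 0 + (0 + 0) → ·
Executing a from Q (initial set {q0}):
  after a @ step 1: {q1}
  ✓ Q
Executing a from P (initial set {p0}):
  after a @ step 1: ∅ (P stuck)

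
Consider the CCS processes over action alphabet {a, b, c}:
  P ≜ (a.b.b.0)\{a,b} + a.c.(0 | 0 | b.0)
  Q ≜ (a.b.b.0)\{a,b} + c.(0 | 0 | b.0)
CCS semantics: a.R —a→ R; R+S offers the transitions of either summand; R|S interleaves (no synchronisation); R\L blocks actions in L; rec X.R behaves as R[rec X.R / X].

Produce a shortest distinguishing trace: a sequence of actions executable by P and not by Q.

LTS(P): 4 reachable states
  p0 = (a.b.b.0)\{a,b} + a.c.(0 | 0 | b.0) has moves -a-> p1
  p1 = c.(0 | 0 | b.0) has moves -c-> p2
  p2 = 0 | 0 | b.0 has moves -b-> p3
  p3 = 0 | 0 | 0 has moves ∅
LTS(Q): 3 reachable states
  q0 = (a.b.b.0)\{a,b} + c.(0 | 0 | b.0) has moves -c-> q1
  q1 = 0 | 0 | b.0 has moves -b-> q2
  q2 = 0 | 0 | 0 has moves ∅
Executing a from P (initial set {p0}):
  after a @ step 1: {p1}
  P completes σ.
Executing a from Q (initial set {q0}):
  after a @ step 1: ∅  — Q cannot continue

a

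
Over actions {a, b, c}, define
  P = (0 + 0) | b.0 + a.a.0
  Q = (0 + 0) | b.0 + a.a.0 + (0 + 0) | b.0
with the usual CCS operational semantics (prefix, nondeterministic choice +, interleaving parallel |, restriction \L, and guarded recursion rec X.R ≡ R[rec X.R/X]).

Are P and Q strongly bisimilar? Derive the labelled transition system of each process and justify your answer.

YES

Reachable graph of P (4 states):
  u0 = (0 + 0) | b.0 + a.a.0 | --a--▸ u1, --b--▸ u2
  u1 = a.0 | --a--▸ u3
  u2 = (0 + 0) | 0 | stopped
  u3 = 0 | stopped
Reachable graph of Q (4 states):
  v0 = (0 + 0) | b.0 + a.a.0 + (0 + 0) | b.0 | --a--▸ v1, --b--▸ v2
  v1 = a.0 | --a--▸ v3
  v2 = (0 + 0) | 0 | stopped
  v3 = 0 | stopped
Coarsest stable partition (strong bisimilarity classes):
  B0 = {u0, v0}
  B1 = {u2, u3, v2, v3}
  B2 = {u1, v1}
u0 ∈ B0, v0 ∈ B0 → same block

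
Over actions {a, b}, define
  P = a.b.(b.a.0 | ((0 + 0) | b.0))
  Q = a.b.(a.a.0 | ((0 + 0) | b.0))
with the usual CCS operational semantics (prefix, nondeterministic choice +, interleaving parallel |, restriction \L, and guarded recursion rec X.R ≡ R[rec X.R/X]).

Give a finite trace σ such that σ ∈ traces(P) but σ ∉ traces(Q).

LTS(P): 8 reachable states
  u0 = a.b.(b.a.0 | ((0 + 0) | b.0)) has moves —a→ u1
  u1 = b.(b.a.0 | ((0 + 0) | b.0)) has moves —b→ u2
  u2 = b.a.0 | ((0 + 0) | b.0) has moves —b→ u3, —b→ u4
  u3 = a.0 | ((0 + 0) | b.0) has moves —a→ u5, —b→ u6
  u4 = b.a.0 | ((0 + 0) | 0) has moves —b→ u6
  u5 = 0 | ((0 + 0) | b.0) has moves —b→ u7
  u6 = a.0 | ((0 + 0) | 0) has moves —a→ u7
  u7 = 0 | ((0 + 0) | 0) has moves deadlocked
LTS(Q): 8 reachable states
  v0 = a.b.(a.a.0 | ((0 + 0) | b.0)) has moves —a→ v1
  v1 = b.(a.a.0 | ((0 + 0) | b.0)) has moves —b→ v2
  v2 = a.a.0 | ((0 + 0) | b.0) has moves —a→ v3, —b→ v4
  v3 = a.0 | ((0 + 0) | b.0) has moves —a→ v5, —b→ v6
  v4 = a.a.0 | ((0 + 0) | 0) has moves —a→ v6
  v5 = 0 | ((0 + 0) | b.0) has moves —b→ v7
  v6 = a.0 | ((0 + 0) | 0) has moves —a→ v7
  v7 = 0 | ((0 + 0) | 0) has moves deadlocked
Run σ = ⟨abbb⟩ on P: start {u0}
  step 1 (a): {u1}
  step 2 (b): {u2}
  step 3 (b): {u3, u4}
  step 4 (b): {u6}
  P completes σ.
Run σ = ⟨abbb⟩ on Q: start {v0}
  step 1 (a): {v1}
  step 2 (b): {v2}
  step 3 (b): {v4}
  step 4 (b): no successor for Q

abbb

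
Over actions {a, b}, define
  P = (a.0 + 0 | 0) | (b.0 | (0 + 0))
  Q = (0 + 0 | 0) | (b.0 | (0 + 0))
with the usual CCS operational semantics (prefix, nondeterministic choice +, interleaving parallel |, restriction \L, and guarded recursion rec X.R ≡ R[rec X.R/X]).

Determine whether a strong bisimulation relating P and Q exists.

P ≁ Q

LTS(P): 4 reachable states
  p0 = (a.0 + 0 | 0) | (b.0 | (0 + 0)) has moves —a→ p1, —b→ p2
  p1 = 0 | (b.0 | (0 + 0)) has moves —b→ p3
  p2 = (a.0 + 0 | 0) | (0 | (0 + 0)) has moves —a→ p3
  p3 = 0 | (0 | (0 + 0)) has moves (no moves)
LTS(Q): 2 reachable states
  q0 = (0 + 0 | 0) | (b.0 | (0 + 0)) has moves —b→ q1
  q1 = (0 + 0 | 0) | (0 | (0 + 0)) has moves (no moves)
Bisimilarity quotient blocks:
  B0 = {p0}
  B1 = {p1, q0}
  B2 = {p3, q1}
  B3 = {p2}
p0 ∈ B0, q0 ∈ B1 → different blocks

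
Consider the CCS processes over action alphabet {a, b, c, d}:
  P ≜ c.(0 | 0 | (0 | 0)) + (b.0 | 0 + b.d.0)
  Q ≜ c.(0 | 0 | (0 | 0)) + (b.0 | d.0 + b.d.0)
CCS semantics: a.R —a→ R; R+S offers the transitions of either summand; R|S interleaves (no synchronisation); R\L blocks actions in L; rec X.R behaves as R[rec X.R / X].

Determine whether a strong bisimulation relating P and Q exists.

LTS(P): 5 reachable states
  m0 = c.(0 | 0 | (0 | 0)) + (b.0 | 0 + b.d.0) :: =b=> m1, =b=> m2, =c=> m3
  m1 = 0 | 0 :: ·
  m2 = d.0 :: =d=> m4
  m3 = 0 | 0 | (0 | 0) :: ·
  m4 = 0 :: ·
LTS(Q): 7 reachable states
  n0 = c.(0 | 0 | (0 | 0)) + (b.0 | d.0 + b.d.0) :: =b=> n1, =b=> n2, =c=> n3, =d=> n4
  n1 = 0 | d.0 :: =d=> n5
  n2 = d.0 :: =d=> n6
  n3 = 0 | 0 | (0 | 0) :: ·
  n4 = b.0 | 0 :: =b=> n5
  n5 = 0 | 0 :: ·
  n6 = 0 :: ·
Partition-refinement fixed point:
  B0 = {m0}
  B1 = {m1, m3, m4, n3, n5, n6}
  B2 = {m2, n1, n2}
  B3 = {n0}
  B4 = {n4}
m0 ∈ B0, n0 ∈ B3 → different blocks

P ≁ Q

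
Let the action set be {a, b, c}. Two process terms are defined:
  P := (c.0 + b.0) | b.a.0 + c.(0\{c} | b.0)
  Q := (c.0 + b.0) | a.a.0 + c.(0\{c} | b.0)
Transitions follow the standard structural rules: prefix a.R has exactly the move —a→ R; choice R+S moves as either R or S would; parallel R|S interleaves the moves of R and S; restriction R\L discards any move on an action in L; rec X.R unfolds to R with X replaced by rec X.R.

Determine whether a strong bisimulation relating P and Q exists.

not bisimilar

P's transition system — 8 states:
  p0 = (c.0 + b.0) | b.a.0 + c.(0\{c} | b.0) → -b-> p1, -b-> p2, -c-> p2, -c-> p3
  p1 = (c.0 + b.0) | a.0 → -a-> p4, -b-> p5, -c-> p5
  p2 = 0 | b.a.0 → -b-> p5
  p3 = 0\{c} | b.0 → -b-> p6
  p4 = (c.0 + b.0) | 0 → -b-> p7, -c-> p7
  p5 = 0 | a.0 → -a-> p7
  p6 = 0\{c} | 0 → (no moves)
  p7 = 0 | 0 → (no moves)
Q's transition system — 8 states:
  q0 = (c.0 + b.0) | a.a.0 + c.(0\{c} | b.0) → -a-> q1, -b-> q2, -c-> q2, -c-> q3
  q1 = (c.0 + b.0) | a.0 → -a-> q4, -b-> q5, -c-> q5
  q2 = 0 | a.a.0 → -a-> q5
  q3 = 0\{c} | b.0 → -b-> q6
  q4 = (c.0 + b.0) | 0 → -b-> q7, -c-> q7
  q5 = 0 | a.0 → -a-> q7
  q6 = 0\{c} | 0 → (no moves)
  q7 = 0 | 0 → (no moves)
Partition-refinement fixed point:
  B0 = {p0}
  B1 = {p1, q1}
  B2 = {p5, q5}
  B3 = {p6, p7, q6, q7}
  B4 = {p4, q4}
  B5 = {p2}
  B6 = {p3, q3}
  B7 = {q0}
  B8 = {q2}
p0 ∈ B0, q0 ∈ B7 → different blocks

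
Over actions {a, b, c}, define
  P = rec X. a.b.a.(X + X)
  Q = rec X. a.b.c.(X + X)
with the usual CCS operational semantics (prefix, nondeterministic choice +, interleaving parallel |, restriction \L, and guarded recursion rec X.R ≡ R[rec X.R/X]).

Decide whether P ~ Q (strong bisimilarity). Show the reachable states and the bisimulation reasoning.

P ≁ Q

Reachable graph of P (4 states):
  m0 = rec X. a.b.a.(X + X) :: --a--▸ m1
  m1 = b.a.((rec X. a.b.a.(X + X)) + (rec X. a.b.a.(X + X))) :: --b--▸ m2
  m2 = a.((rec X. a.b.a.(X + X)) + (rec X. a.b.a.(X + X))) :: --a--▸ m3
  m3 = (rec X. a.b.a.(X + X)) + (rec X. a.b.a.(X + X)) :: --a--▸ m1
Reachable graph of Q (4 states):
  n0 = rec X. a.b.c.(X + X) :: --a--▸ n1
  n1 = b.c.((rec X. a.b.c.(X + X)) + (rec X. a.b.c.(X + X))) :: --b--▸ n2
  n2 = c.((rec X. a.b.c.(X + X)) + (rec X. a.b.c.(X + X))) :: --c--▸ n3
  n3 = (rec X. a.b.c.(X + X)) + (rec X. a.b.c.(X + X)) :: --a--▸ n1
Partition-refinement fixed point:
  B0 = {m0, m3}
  B1 = {m1}
  B2 = {m2}
  B3 = {n0, n3}
  B4 = {n1}
  B5 = {n2}
m0 ∈ B0, n0 ∈ B3 → different blocks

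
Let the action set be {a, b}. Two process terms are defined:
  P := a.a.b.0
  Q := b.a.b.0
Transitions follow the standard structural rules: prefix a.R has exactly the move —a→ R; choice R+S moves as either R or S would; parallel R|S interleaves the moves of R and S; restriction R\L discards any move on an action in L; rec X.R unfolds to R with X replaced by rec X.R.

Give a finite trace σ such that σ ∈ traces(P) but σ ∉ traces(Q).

LTS(P): 4 reachable states
  p0 = a.a.b.0 → --a--▸ p1
  p1 = a.b.0 → --a--▸ p2
  p2 = b.0 → --b--▸ p3
  p3 = 0 → deadlocked
LTS(Q): 4 reachable states
  q0 = b.a.b.0 → --b--▸ q1
  q1 = a.b.0 → --a--▸ q2
  q2 = b.0 → --b--▸ q3
  q3 = 0 → deadlocked
Executing a from P (initial set {p0}):
  after a @ step 1: {p1}
  P completes σ.
Executing a from Q (initial set {q0}):
  after a @ step 1: ∅ (Q stuck)

a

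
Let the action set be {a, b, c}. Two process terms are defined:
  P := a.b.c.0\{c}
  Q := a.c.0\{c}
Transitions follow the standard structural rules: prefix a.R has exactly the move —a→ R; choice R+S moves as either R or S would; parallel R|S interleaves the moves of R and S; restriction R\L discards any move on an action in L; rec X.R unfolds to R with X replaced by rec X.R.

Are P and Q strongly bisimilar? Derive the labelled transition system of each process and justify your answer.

P ≁ Q

P's transition system — 4 states:
  p0 = a.b.c.0\{c} :: --a--▸ p1
  p1 = b.c.0\{c} :: --b--▸ p2
  p2 = c.0\{c} :: --c--▸ p3
  p3 = 0\{c} :: (no moves)
Q's transition system — 3 states:
  q0 = a.c.0\{c} :: --a--▸ q1
  q1 = c.0\{c} :: --c--▸ q2
  q2 = 0\{c} :: (no moves)
Coarsest stable partition (strong bisimilarity classes):
  B0 = {p0}
  B1 = {p1}
  B2 = {p2, q1}
  B3 = {p3, q2}
  B4 = {q0}
p0 ∈ B0, q0 ∈ B4 → different blocks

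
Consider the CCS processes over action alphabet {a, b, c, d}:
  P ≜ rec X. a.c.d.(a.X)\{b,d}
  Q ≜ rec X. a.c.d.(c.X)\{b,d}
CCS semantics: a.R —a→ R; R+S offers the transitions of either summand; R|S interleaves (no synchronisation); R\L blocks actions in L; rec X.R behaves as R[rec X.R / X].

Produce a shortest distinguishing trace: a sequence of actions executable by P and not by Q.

acda

Reachable graph of P (7 states):
  u0 = rec X. a.c.d.(a.X)\{b,d} ⊢ ··a··> u1
  u1 = c.d.(a.(rec X. a.c.d.(a.X)\{b,d}))\{b,d} ⊢ ··c··> u2
  u2 = d.(a.(rec X. a.c.d.(a.X)\{b,d}))\{b,d} ⊢ ··d··> u3
  u3 = (a.(rec X. a.c.d.(a.X)\{b,d}))\{b,d} ⊢ ··a··> u4
  u4 = (rec X. a.c.d.(a.X)\{b,d})\{b,d} ⊢ ··a··> u5
  u5 = (c.d.(a.(rec X. a.c.d.(a.X)\{b,d}))\{b,d})\{b,d} ⊢ ··c··> u6
  u6 = (d.(a.(rec X. a.c.d.(a.X)\{b,d}))\{b,d})\{b,d} ⊢ ∅
Reachable graph of Q (7 states):
  v0 = rec X. a.c.d.(c.X)\{b,d} ⊢ ··a··> v1
  v1 = c.d.(c.(rec X. a.c.d.(c.X)\{b,d}))\{b,d} ⊢ ··c··> v2
  v2 = d.(c.(rec X. a.c.d.(c.X)\{b,d}))\{b,d} ⊢ ··d··> v3
  v3 = (c.(rec X. a.c.d.(c.X)\{b,d}))\{b,d} ⊢ ··c··> v4
  v4 = (rec X. a.c.d.(c.X)\{b,d})\{b,d} ⊢ ··a··> v5
  v5 = (c.d.(c.(rec X. a.c.d.(c.X)\{b,d}))\{b,d})\{b,d} ⊢ ··c··> v6
  v6 = (d.(c.(rec X. a.c.d.(c.X)\{b,d}))\{b,d})\{b,d} ⊢ ∅
Run σ = ⟨acda⟩ on P: start {u0}
  [1] a ⇒ {u1}
  [2] c ⇒ {u2}
  [3] d ⇒ {u3}
  [4] a ⇒ {u4}
  P completes σ.
Run σ = ⟨acda⟩ on Q: start {v0}
  [1] a ⇒ {v1}
  [2] c ⇒ {v2}
  [3] d ⇒ {v3}
  [4] a ⇒ ∅ (Q stuck)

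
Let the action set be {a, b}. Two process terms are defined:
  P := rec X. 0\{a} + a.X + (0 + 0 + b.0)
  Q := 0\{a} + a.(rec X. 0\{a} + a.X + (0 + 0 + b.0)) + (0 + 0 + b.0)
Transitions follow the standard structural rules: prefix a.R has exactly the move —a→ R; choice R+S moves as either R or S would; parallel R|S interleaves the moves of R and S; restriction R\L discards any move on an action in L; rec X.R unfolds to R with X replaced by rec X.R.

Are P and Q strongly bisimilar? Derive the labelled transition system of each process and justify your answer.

P ~ Q

LTS(P): 2 reachable states
  m0 = rec X. 0\{a} + a.X + (0 + 0 + b.0) → =a=> m0, =b=> m1
  m1 = 0 → stopped
LTS(Q): 3 reachable states
  n0 = 0\{a} + a.(rec X. 0\{a} + a.X + (0 + 0 + b.0)) + (0 + 0 + b.0) → =a=> n1, =b=> n2
  n1 = rec X. 0\{a} + a.X + (0 + 0 + b.0) → =a=> n1, =b=> n2
  n2 = 0 → stopped
Coarsest stable partition (strong bisimilarity classes):
  B0 = {m0, n0, n1}
  B1 = {m1, n2}
m0 ∈ B0, n0 ∈ B0 → same block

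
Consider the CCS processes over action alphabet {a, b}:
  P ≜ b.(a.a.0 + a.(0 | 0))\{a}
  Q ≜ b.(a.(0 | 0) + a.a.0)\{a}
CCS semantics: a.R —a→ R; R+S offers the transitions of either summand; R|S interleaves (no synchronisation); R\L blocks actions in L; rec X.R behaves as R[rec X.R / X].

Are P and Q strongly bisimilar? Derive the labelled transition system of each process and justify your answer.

P ~ Q

Reachable graph of P (2 states):
  m0 = b.(a.a.0 + a.(0 | 0))\{a} :: ··b··> m1
  m1 = (a.a.0 + a.(0 | 0))\{a} :: ·
Reachable graph of Q (2 states):
  n0 = b.(a.(0 | 0) + a.a.0)\{a} :: ··b··> n1
  n1 = (a.(0 | 0) + a.a.0)\{a} :: ·
Bisimilarity quotient blocks:
  B0 = {m0, n0}
  B1 = {m1, n1}
m0 ∈ B0, n0 ∈ B0 → same block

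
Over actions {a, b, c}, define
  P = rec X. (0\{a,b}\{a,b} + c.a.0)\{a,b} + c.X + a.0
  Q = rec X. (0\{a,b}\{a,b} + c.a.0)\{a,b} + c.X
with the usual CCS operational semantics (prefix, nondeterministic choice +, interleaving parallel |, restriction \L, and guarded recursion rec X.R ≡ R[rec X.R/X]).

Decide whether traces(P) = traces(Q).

LTS(P): 3 reachable states
  m0 = rec X. (0\{a,b}\{a,b} + c.a.0)\{a,b} + c.X + a.0 :: --a--▸ m1, --c--▸ m0, --c--▸ m2
  m1 = 0 :: ∅
  m2 = (a.0)\{a,b} :: ∅
LTS(Q): 2 reachable states
  n0 = rec X. (0\{a,b}\{a,b} + c.a.0)\{a,b} + c.X :: --c--▸ n0, --c--▸ n1
  n1 = (a.0)\{a,b} :: ∅
Executing a from P (initial set {m0}):
  step 1 (a): {m1}
  P completes σ.
Executing a from Q (initial set {n0}):
  step 1 (a): ∅  — Q cannot continue

NO — witness ⟨a⟩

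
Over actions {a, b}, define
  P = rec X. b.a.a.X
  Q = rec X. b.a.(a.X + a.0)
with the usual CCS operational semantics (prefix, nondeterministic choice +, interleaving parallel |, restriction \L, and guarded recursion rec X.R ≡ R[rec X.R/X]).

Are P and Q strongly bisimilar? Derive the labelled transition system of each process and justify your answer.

P ≁ Q

Reachable graph of P (3 states):
  m0 = rec X. b.a.a.X :: --b--▸ m1
  m1 = a.a.(rec X. b.a.a.X) :: --a--▸ m2
  m2 = a.(rec X. b.a.a.X) :: --a--▸ m0
Reachable graph of Q (4 states):
  n0 = rec X. b.a.(a.X + a.0) :: --b--▸ n1
  n1 = a.(a.(rec X. b.a.(a.X + a.0)) + a.0) :: --a--▸ n2
  n2 = a.(rec X. b.a.(a.X + a.0)) + a.0 :: --a--▸ n0, --a--▸ n3
  n3 = 0 :: stopped
Bisimilarity quotient blocks:
  B0 = {m0}
  B1 = {m1}
  B2 = {m2}
  B3 = {n0}
  B4 = {n1}
  B5 = {n2}
  B6 = {n3}
m0 ∈ B0, n0 ∈ B3 → different blocks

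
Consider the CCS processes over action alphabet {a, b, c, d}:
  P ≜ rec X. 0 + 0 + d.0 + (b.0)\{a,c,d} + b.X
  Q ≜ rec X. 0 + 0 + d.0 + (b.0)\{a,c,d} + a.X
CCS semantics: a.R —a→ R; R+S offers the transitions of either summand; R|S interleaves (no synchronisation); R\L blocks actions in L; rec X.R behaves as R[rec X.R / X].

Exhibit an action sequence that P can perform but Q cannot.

bb

P's transition system — 3 states:
  p0 = rec X. 0 + 0 + d.0 + (b.0)\{a,c,d} + b.X ⊢ =b=> p0, =b=> p1, =d=> p2
  p1 = 0\{a,c,d} ⊢ stopped
  p2 = 0 ⊢ stopped
Q's transition system — 3 states:
  q0 = rec X. 0 + 0 + d.0 + (b.0)\{a,c,d} + a.X ⊢ =a=> q0, =b=> q1, =d=> q2
  q1 = 0\{a,c,d} ⊢ stopped
  q2 = 0 ⊢ stopped
Run σ = ⟨bb⟩ on P: start {p0}
  [1] b ⇒ {p0, p1}
  [2] b ⇒ {p0, p1}
  P completes σ.
Run σ = ⟨bb⟩ on Q: start {q0}
  [1] b ⇒ {q1}
  [2] b ⇒ ∅  — Q cannot continue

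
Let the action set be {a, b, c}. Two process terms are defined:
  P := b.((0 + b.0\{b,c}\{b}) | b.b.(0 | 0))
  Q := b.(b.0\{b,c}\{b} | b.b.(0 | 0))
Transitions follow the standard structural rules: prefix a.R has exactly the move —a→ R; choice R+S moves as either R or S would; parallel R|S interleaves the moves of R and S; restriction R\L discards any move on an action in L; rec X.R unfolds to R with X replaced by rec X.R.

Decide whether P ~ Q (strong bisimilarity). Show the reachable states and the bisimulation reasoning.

P's transition system — 7 states:
  p0 = b.((0 + b.0\{b,c}\{b}) | b.b.(0 | 0)) :: --b--▸ p1
  p1 = (0 + b.0\{b,c}\{b}) | b.b.(0 | 0) :: --b--▸ p2, --b--▸ p3
  p2 = (0 + b.0\{b,c}\{b}) | b.(0 | 0) :: --b--▸ p4, --b--▸ p5
  p3 = 0\{b,c}\{b} | b.b.(0 | 0) :: --b--▸ p5
  p4 = (0 + b.0\{b,c}\{b}) | (0 | 0) :: --b--▸ p6
  p5 = 0\{b,c}\{b} | b.(0 | 0) :: --b--▸ p6
  p6 = 0\{b,c}\{b} | (0 | 0) :: deadlocked
Q's transition system — 7 states:
  q0 = b.(b.0\{b,c}\{b} | b.b.(0 | 0)) :: --b--▸ q1
  q1 = b.0\{b,c}\{b} | b.b.(0 | 0) :: --b--▸ q2, --b--▸ q3
  q2 = 0\{b,c}\{b} | b.b.(0 | 0) :: --b--▸ q4
  q3 = b.0\{b,c}\{b} | b.(0 | 0) :: --b--▸ q4, --b--▸ q5
  q4 = 0\{b,c}\{b} | b.(0 | 0) :: --b--▸ q6
  q5 = b.0\{b,c}\{b} | (0 | 0) :: --b--▸ q6
  q6 = 0\{b,c}\{b} | (0 | 0) :: deadlocked
Coarsest stable partition (strong bisimilarity classes):
  B0 = {p0, q0}
  B1 = {p1, q1}
  B2 = {p2, p3, q2, q3}
  B3 = {p4, p5, q4, q5}
  B4 = {p6, q6}
p0 ∈ B0, q0 ∈ B0 → same block

P ~ Q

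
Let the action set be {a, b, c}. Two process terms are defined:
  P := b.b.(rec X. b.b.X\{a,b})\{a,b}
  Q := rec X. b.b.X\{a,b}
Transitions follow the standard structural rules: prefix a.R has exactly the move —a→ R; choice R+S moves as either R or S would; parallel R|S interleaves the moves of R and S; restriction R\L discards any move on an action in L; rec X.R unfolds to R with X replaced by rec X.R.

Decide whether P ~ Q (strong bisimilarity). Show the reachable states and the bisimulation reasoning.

Reachable graph of P (3 states):
  p0 = b.b.(rec X. b.b.X\{a,b})\{a,b} → ··b··> p1
  p1 = b.(rec X. b.b.X\{a,b})\{a,b} → ··b··> p2
  p2 = (rec X. b.b.X\{a,b})\{a,b} → ∅
Reachable graph of Q (3 states):
  q0 = rec X. b.b.X\{a,b} → ··b··> q1
  q1 = b.(rec X. b.b.X\{a,b})\{a,b} → ··b··> q2
  q2 = (rec X. b.b.X\{a,b})\{a,b} → ∅
Partition-refinement fixed point:
  B0 = {p0, q0}
  B1 = {p1, q1}
  B2 = {p2, q2}
p0 ∈ B0, q0 ∈ B0 → same block

YES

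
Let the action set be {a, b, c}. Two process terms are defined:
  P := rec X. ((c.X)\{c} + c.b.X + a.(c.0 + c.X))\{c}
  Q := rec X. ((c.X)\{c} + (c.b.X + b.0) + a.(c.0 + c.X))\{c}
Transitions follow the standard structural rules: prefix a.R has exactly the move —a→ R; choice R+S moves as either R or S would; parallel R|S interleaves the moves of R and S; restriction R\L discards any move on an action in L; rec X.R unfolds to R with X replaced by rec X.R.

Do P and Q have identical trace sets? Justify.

Reachable graph of P (2 states):
  p0 = rec X. ((c.X)\{c} + c.b.X + a.(c.0 + c.X))\{c} :: --a--▸ p1
  p1 = (c.0 + c.(rec X. ((c.X)\{c} + c.b.X + a.(c.0 + c.X))\{c}))\{c} :: stopped
Reachable graph of Q (3 states):
  q0 = rec X. ((c.X)\{c} + (c.b.X + b.0) + a.(c.0 + c.X))\{c} :: --a--▸ q1, --b--▸ q2
  q1 = (c.0 + c.(rec X. ((c.X)\{c} + (c.b.X + b.0) + a.(c.0 + c.X))\{c}))\{c} :: stopped
  q2 = 0\{c} :: stopped
Trace ⟨b⟩ through Q, begin at {q0}:
  step 1 (b): {q2}
  — Q admits the full trace.
Trace ⟨b⟩ through P, begin at {p0}:
  step 1 (b): ∅ (P stuck)

NO — witness ⟨b⟩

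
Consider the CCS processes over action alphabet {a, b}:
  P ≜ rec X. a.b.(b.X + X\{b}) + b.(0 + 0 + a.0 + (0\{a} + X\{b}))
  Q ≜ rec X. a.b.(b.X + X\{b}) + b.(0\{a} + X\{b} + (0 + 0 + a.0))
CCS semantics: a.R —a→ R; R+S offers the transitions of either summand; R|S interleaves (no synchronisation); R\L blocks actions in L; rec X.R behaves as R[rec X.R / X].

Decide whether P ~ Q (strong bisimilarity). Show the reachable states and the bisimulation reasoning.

P ~ Q

LTS(P): 6 reachable states
  u0 = rec X. a.b.(b.X + X\{b}) + b.(0 + 0 + a.0 + (0\{a} + X\{b})) :: ··a··> u1, ··b··> u2
  u1 = b.(b.(rec X. a.b.(b.X + X\{b}) + b.(0 + 0 + a.0 + (0\{a} + X\{b}))) + (rec X. a.b.(b.X + X\{b}) + b.(0 + 0 + a.0 + (0\{a} + X\{b})))\{b}) :: ··b··> u3
  u2 = 0 + 0 + a.0 + (0\{a} + (rec X. a.b.(b.X + X\{b}) + b.(0 + 0 + a.0 + (0\{a} + X\{b})))\{b}) :: ··a··> u4, ··a··> u5
  u3 = b.(rec X. a.b.(b.X + X\{b}) + b.(0 + 0 + a.0 + (0\{a} + X\{b}))) + (rec X. a.b.(b.X + X\{b}) + b.(0 + 0 + a.0 + (0\{a} + X\{b})))\{b} :: ··a··> u4, ··b··> u0
  u4 = (b.(b.(rec X. a.b.(b.X + X\{b}) + b.(0 + 0 + a.0 + (0\{a} + X\{b}))) + (rec X. a.b.(b.X + X\{b}) + b.(0 + 0 + a.0 + (0\{a} + X\{b})))\{b}))\{b} :: ·
  u5 = 0 :: ·
LTS(Q): 6 reachable states
  v0 = rec X. a.b.(b.X + X\{b}) + b.(0\{a} + X\{b} + (0 + 0 + a.0)) :: ··a··> v1, ··b··> v2
  v1 = b.(b.(rec X. a.b.(b.X + X\{b}) + b.(0\{a} + X\{b} + (0 + 0 + a.0))) + (rec X. a.b.(b.X + X\{b}) + b.(0\{a} + X\{b} + (0 + 0 + a.0)))\{b}) :: ··b··> v3
  v2 = 0\{a} + (rec X. a.b.(b.X + X\{b}) + b.(0\{a} + X\{b} + (0 + 0 + a.0)))\{b} + (0 + 0 + a.0) :: ··a··> v4, ··a··> v5
  v3 = b.(rec X. a.b.(b.X + X\{b}) + b.(0\{a} + X\{b} + (0 + 0 + a.0))) + (rec X. a.b.(b.X + X\{b}) + b.(0\{a} + X\{b} + (0 + 0 + a.0)))\{b} :: ··a··> v4, ··b··> v0
  v4 = (b.(b.(rec X. a.b.(b.X + X\{b}) + b.(0\{a} + X\{b} + (0 + 0 + a.0))) + (rec X. a.b.(b.X + X\{b}) + b.(0\{a} + X\{b} + (0 + 0 + a.0)))\{b}))\{b} :: ·
  v5 = 0 :: ·
Partition-refinement fixed point:
  B0 = {u0, v0}
  B1 = {u1, v1}
  B2 = {u3, v3}
  B3 = {u4, u5, v4, v5}
  B4 = {u2, v2}
u0 ∈ B0, v0 ∈ B0 → same block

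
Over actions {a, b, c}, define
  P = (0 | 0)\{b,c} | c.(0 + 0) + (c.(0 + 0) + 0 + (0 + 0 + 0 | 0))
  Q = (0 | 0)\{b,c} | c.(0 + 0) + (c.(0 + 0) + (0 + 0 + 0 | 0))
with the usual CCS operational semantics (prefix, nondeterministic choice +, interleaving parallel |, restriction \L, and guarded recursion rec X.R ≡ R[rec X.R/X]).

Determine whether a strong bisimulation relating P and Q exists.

bisimilar

Reachable graph of P (3 states):
  u0 = (0 | 0)\{b,c} | c.(0 + 0) + (c.(0 + 0) + 0 + (0 + 0 + 0 | 0)) ⊢ —c→ u1, —c→ u2
  u1 = (0 | 0)\{b,c} | (0 + 0) ⊢ (no moves)
  u2 = 0 + 0 ⊢ (no moves)
Reachable graph of Q (3 states):
  v0 = (0 | 0)\{b,c} | c.(0 + 0) + (c.(0 + 0) + (0 + 0 + 0 | 0)) ⊢ —c→ v1, —c→ v2
  v1 = (0 | 0)\{b,c} | (0 + 0) ⊢ (no moves)
  v2 = 0 + 0 ⊢ (no moves)
Bisimilarity quotient blocks:
  B0 = {u0, v0}
  B1 = {u1, u2, v1, v2}
u0 ∈ B0, v0 ∈ B0 → same block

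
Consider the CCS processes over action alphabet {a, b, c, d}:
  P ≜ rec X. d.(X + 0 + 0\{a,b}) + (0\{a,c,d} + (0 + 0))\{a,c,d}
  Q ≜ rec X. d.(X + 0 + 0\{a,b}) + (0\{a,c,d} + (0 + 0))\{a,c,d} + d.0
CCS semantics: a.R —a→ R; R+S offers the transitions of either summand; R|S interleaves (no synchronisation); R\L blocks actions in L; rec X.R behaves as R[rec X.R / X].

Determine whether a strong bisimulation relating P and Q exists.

P's transition system — 2 states:
  s0 = rec X. d.(X + 0 + 0\{a,b}) + (0\{a,c,d} + (0 + 0))\{a,c,d} ⊢ =d=> s1
  s1 = (rec X. d.(X + 0 + 0\{a,b}) + (0\{a,c,d} + (0 + 0))\{a,c,d}) + 0 + 0\{a,b} ⊢ =d=> s1
Q's transition system — 3 states:
  t0 = rec X. d.(X + 0 + 0\{a,b}) + (0\{a,c,d} + (0 + 0))\{a,c,d} + d.0 ⊢ =d=> t1, =d=> t2
  t1 = (rec X. d.(X + 0 + 0\{a,b}) + (0\{a,c,d} + (0 + 0))\{a,c,d} + d.0) + 0 + 0\{a,b} ⊢ =d=> t1, =d=> t2
  t2 = 0 ⊢ stopped
Bisimilarity quotient blocks:
  B0 = {s0, s1}
  B1 = {t0, t1}
  B2 = {t2}
s0 ∈ B0, t0 ∈ B1 → different blocks

P ≁ Q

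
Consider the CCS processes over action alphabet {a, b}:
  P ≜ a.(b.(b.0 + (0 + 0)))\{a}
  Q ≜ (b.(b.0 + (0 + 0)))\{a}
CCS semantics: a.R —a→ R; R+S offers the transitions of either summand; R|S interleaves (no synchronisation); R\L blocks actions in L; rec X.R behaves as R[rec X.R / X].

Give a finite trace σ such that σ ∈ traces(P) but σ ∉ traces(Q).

P's transition system — 4 states:
  m0 = a.(b.(b.0 + (0 + 0)))\{a} has moves —a→ m1
  m1 = (b.(b.0 + (0 + 0)))\{a} has moves —b→ m2
  m2 = (b.0 + (0 + 0))\{a} has moves —b→ m3
  m3 = 0\{a} has moves deadlocked
Q's transition system — 3 states:
  n0 = (b.(b.0 + (0 + 0)))\{a} has moves —b→ n1
  n1 = (b.0 + (0 + 0))\{a} has moves —b→ n2
  n2 = 0\{a} has moves deadlocked
Run σ = ⟨a⟩ on P: start {m0}
  step 1 (a): {m1}
  ✓ P
Run σ = ⟨a⟩ on Q: start {n0}
  step 1 (a): ∅ (Q stuck)

a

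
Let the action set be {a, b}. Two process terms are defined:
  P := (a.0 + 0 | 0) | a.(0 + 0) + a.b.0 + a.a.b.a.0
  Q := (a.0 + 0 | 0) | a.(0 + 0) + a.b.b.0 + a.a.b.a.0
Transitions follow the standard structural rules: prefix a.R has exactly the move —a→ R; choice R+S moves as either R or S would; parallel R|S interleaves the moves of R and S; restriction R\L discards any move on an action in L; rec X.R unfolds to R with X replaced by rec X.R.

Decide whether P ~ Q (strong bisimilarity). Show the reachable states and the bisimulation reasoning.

NO

LTS(P): 9 reachable states
  p0 = (a.0 + 0 | 0) | a.(0 + 0) + a.b.0 + a.a.b.a.0 :: —a→ p1, —a→ p2, —a→ p3, —a→ p4
  p1 = (a.0 + 0 | 0) | (0 + 0) :: —a→ p5
  p2 = 0 | a.(0 + 0) :: —a→ p5
  p3 = a.b.a.0 :: —a→ p6
  p4 = b.0 :: —b→ p7
  p5 = 0 | (0 + 0) :: stopped
  p6 = b.a.0 :: —b→ p8
  p7 = 0 :: stopped
  p8 = a.0 :: —a→ p7
LTS(Q): 10 reachable states
  q0 = (a.0 + 0 | 0) | a.(0 + 0) + a.b.b.0 + a.a.b.a.0 :: —a→ q1, —a→ q2, —a→ q3, —a→ q4
  q1 = (a.0 + 0 | 0) | (0 + 0) :: —a→ q5
  q2 = 0 | a.(0 + 0) :: —a→ q5
  q3 = a.b.a.0 :: —a→ q6
  q4 = b.b.0 :: —b→ q7
  q5 = 0 | (0 + 0) :: stopped
  q6 = b.a.0 :: —b→ q8
  q7 = b.0 :: —b→ q9
  q8 = a.0 :: —a→ q9
  q9 = 0 :: stopped
Partition-refinement fixed point:
  B0 = {p0}
  B1 = {p4, q7}
  B2 = {p5, p7, q5, q9}
  B3 = {p3, q3}
  B4 = {p6, q6}
  B5 = {p1, p2, p8, q1, q2, q8}
  B6 = {q0}
  B7 = {q4}
p0 ∈ B0, q0 ∈ B6 → different blocks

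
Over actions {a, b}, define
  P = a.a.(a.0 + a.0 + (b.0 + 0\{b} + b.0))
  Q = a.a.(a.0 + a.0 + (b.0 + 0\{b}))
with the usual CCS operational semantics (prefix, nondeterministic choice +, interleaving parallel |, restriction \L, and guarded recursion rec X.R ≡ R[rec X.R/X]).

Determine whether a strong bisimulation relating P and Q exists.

P ~ Q

P's transition system — 4 states:
  s0 = a.a.(a.0 + a.0 + (b.0 + 0\{b} + b.0)) → ··a··> s1
  s1 = a.(a.0 + a.0 + (b.0 + 0\{b} + b.0)) → ··a··> s2
  s2 = a.0 + a.0 + (b.0 + 0\{b} + b.0) → ··a··> s3, ··b··> s3
  s3 = 0 → (no moves)
Q's transition system — 4 states:
  t0 = a.a.(a.0 + a.0 + (b.0 + 0\{b})) → ··a··> t1
  t1 = a.(a.0 + a.0 + (b.0 + 0\{b})) → ··a··> t2
  t2 = a.0 + a.0 + (b.0 + 0\{b}) → ··a··> t3, ··b··> t3
  t3 = 0 → (no moves)
Bisimilarity quotient blocks:
  B0 = {s0, t0}
  B1 = {s1, t1}
  B2 = {s2, t2}
  B3 = {s3, t3}
s0 ∈ B0, t0 ∈ B0 → same block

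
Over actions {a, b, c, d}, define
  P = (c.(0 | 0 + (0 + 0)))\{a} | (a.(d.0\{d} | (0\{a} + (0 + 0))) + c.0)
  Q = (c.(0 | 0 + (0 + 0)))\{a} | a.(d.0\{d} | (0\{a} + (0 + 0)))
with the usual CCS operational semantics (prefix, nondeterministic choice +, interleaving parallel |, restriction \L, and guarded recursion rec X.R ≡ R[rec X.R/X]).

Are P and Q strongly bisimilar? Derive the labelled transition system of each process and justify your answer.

Reachable graph of P (8 states):
  p0 = (c.(0 | 0 + (0 + 0)))\{a} | (a.(d.0\{d} | (0\{a} + (0 + 0))) + c.0) | —a→ p1, —c→ p2, —c→ p3
  p1 = (c.(0 | 0 + (0 + 0)))\{a} | (d.0\{d} | (0\{a} + (0 + 0))) | —c→ p4, —d→ p5
  p2 = (0 | 0 + (0 + 0))\{a} | (a.(d.0\{d} | (0\{a} + (0 + 0))) + c.0) | —a→ p4, —c→ p6
  p3 = (c.(0 | 0 + (0 + 0)))\{a} | 0 | —c→ p6
  p4 = (0 | 0 + (0 + 0))\{a} | (d.0\{d} | (0\{a} + (0 + 0))) | —d→ p7
  p5 = (c.(0 | 0 + (0 + 0)))\{a} | (0\{d} | (0\{a} + (0 + 0))) | —c→ p7
  p6 = (0 | 0 + (0 + 0))\{a} | 0 | ·
  p7 = (0 | 0 + (0 + 0))\{a} | (0\{d} | (0\{a} + (0 + 0))) | ·
Reachable graph of Q (6 states):
  q0 = (c.(0 | 0 + (0 + 0)))\{a} | a.(d.0\{d} | (0\{a} + (0 + 0))) | —a→ q1, —c→ q2
  q1 = (c.(0 | 0 + (0 + 0)))\{a} | (d.0\{d} | (0\{a} + (0 + 0))) | —c→ q3, —d→ q4
  q2 = (0 | 0 + (0 + 0))\{a} | a.(d.0\{d} | (0\{a} + (0 + 0))) | —a→ q3
  q3 = (0 | 0 + (0 + 0))\{a} | (d.0\{d} | (0\{a} + (0 + 0))) | —d→ q5
  q4 = (c.(0 | 0 + (0 + 0)))\{a} | (0\{d} | (0\{a} + (0 + 0))) | —c→ q5
  q5 = (0 | 0 + (0 + 0))\{a} | (0\{d} | (0\{a} + (0 + 0))) | ·
Bisimilarity quotient blocks:
  B0 = {p0}
  B1 = {p1, q1}
  B2 = {p4, q3}
  B3 = {p6, p7, q5}
  B4 = {p3, p5, q4}
  B5 = {p2}
  B6 = {q0}
  B7 = {q2}
p0 ∈ B0, q0 ∈ B6 → different blocks

P ≁ Q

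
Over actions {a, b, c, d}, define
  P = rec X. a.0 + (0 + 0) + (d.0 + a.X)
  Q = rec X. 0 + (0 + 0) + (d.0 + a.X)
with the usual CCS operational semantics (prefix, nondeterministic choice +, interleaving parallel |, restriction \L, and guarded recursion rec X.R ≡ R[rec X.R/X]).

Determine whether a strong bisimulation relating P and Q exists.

Reachable graph of P (2 states):
  u0 = rec X. a.0 + (0 + 0) + (d.0 + a.X) | --a--▸ u0, --a--▸ u1, --d--▸ u1
  u1 = 0 | (no moves)
Reachable graph of Q (2 states):
  v0 = rec X. 0 + (0 + 0) + (d.0 + a.X) | --a--▸ v0, --d--▸ v1
  v1 = 0 | (no moves)
Bisimilarity quotient blocks:
  B0 = {u0}
  B1 = {u1, v1}
  B2 = {v0}
u0 ∈ B0, v0 ∈ B2 → different blocks

NO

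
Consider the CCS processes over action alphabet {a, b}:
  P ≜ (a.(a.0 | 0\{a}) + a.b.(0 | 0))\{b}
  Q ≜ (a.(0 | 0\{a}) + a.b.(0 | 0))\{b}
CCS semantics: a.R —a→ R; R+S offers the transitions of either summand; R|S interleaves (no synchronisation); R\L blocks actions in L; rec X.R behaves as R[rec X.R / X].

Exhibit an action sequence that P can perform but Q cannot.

aa

Reachable graph of P (4 states):
  p0 = (a.(a.0 | 0\{a}) + a.b.(0 | 0))\{b} → --a--▸ p1, --a--▸ p2
  p1 = (a.0 | 0\{a})\{b} → --a--▸ p3
  p2 = (b.(0 | 0))\{b} → deadlocked
  p3 = (0 | 0\{a})\{b} → deadlocked
Reachable graph of Q (3 states):
  q0 = (a.(0 | 0\{a}) + a.b.(0 | 0))\{b} → --a--▸ q1, --a--▸ q2
  q1 = (0 | 0\{a})\{b} → deadlocked
  q2 = (b.(0 | 0))\{b} → deadlocked
Executing aa from P (initial set {p0}):
  after a @ step 1: {p1, p2}
  after a @ step 2: {p3}
  — P admits the full trace.
Executing aa from Q (initial set {q0}):
  after a @ step 1: {q1, q2}
  after a @ step 2: no successor for Q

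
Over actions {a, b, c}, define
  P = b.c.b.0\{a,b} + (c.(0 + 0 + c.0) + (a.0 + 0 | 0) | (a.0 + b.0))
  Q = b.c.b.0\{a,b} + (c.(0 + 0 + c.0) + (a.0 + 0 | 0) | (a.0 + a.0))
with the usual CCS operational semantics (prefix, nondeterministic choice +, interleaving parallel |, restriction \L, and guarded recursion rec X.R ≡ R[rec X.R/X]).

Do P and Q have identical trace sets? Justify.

traces(P) ≠ traces(Q) — witness ⟨ab⟩

Reachable graph of P (9 states):
  u0 = b.c.b.0\{a,b} + (c.(0 + 0 + c.0) + (a.0 + 0 | 0) | (a.0 + b.0)) :: --a--▸ u1, --a--▸ u2, --b--▸ u1, --b--▸ u3, --c--▸ u4
  u1 = (a.0 + 0 | 0) | 0 :: --a--▸ u5
  u2 = 0 | (a.0 + b.0) :: --a--▸ u5, --b--▸ u5
  u3 = c.b.0\{a,b} :: --c--▸ u6
  u4 = 0 + 0 + c.0 :: --c--▸ u7
  u5 = 0 | 0 :: ∅
  u6 = b.0\{a,b} :: --b--▸ u8
  u7 = 0 :: ∅
  u8 = 0\{a,b} :: ∅
Reachable graph of Q (9 states):
  v0 = b.c.b.0\{a,b} + (c.(0 + 0 + c.0) + (a.0 + 0 | 0) | (a.0 + a.0)) :: --a--▸ v1, --a--▸ v2, --b--▸ v3, --c--▸ v4
  v1 = (a.0 + 0 | 0) | 0 :: --a--▸ v5
  v2 = 0 | (a.0 + a.0) :: --a--▸ v5
  v3 = c.b.0\{a,b} :: --c--▸ v6
  v4 = 0 + 0 + c.0 :: --c--▸ v7
  v5 = 0 | 0 :: ∅
  v6 = b.0\{a,b} :: --b--▸ v8
  v7 = 0 :: ∅
  v8 = 0\{a,b} :: ∅
Executing ab from P (initial set {u0}):
  step 1 (a): {u1, u2}
  step 2 (b): {u5}
  — P admits the full trace.
Executing ab from Q (initial set {v0}):
  step 1 (a): {v1, v2}
  step 2 (b): ∅  — Q cannot continue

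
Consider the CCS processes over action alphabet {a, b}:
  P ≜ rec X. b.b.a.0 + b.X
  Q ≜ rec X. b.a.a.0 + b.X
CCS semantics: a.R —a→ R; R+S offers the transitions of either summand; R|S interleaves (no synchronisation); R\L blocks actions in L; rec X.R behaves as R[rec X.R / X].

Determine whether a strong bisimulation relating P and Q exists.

P's transition system — 4 states:
  s0 = rec X. b.b.a.0 + b.X ⊢ -b-> s0, -b-> s1
  s1 = b.a.0 ⊢ -b-> s2
  s2 = a.0 ⊢ -a-> s3
  s3 = 0 ⊢ deadlocked
Q's transition system — 4 states:
  t0 = rec X. b.a.a.0 + b.X ⊢ -b-> t0, -b-> t1
  t1 = a.a.0 ⊢ -a-> t2
  t2 = a.0 ⊢ -a-> t3
  t3 = 0 ⊢ deadlocked
Partition-refinement fixed point:
  B0 = {s0}
  B1 = {s1}
  B2 = {s2, t2}
  B3 = {s3, t3}
  B4 = {t0}
  B5 = {t1}
s0 ∈ B0, t0 ∈ B4 → different blocks

NO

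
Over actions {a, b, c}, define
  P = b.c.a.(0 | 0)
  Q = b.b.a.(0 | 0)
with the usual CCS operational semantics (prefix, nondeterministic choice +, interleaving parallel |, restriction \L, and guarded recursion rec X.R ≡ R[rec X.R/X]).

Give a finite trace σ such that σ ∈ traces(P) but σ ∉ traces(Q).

Reachable graph of P (4 states):
  s0 = b.c.a.(0 | 0) ⊢ —b→ s1
  s1 = c.a.(0 | 0) ⊢ —c→ s2
  s2 = a.(0 | 0) ⊢ —a→ s3
  s3 = 0 | 0 ⊢ deadlocked
Reachable graph of Q (4 states):
  t0 = b.b.a.(0 | 0) ⊢ —b→ t1
  t1 = b.a.(0 | 0) ⊢ —b→ t2
  t2 = a.(0 | 0) ⊢ —a→ t3
  t3 = 0 | 0 ⊢ deadlocked
Executing bc from P (initial set {s0}):
  after b @ step 1: {s1}
  after c @ step 2: {s2}
  P completes σ.
Executing bc from Q (initial set {t0}):
  after b @ step 1: {t1}
  after c @ step 2: ∅ (Q stuck)

bc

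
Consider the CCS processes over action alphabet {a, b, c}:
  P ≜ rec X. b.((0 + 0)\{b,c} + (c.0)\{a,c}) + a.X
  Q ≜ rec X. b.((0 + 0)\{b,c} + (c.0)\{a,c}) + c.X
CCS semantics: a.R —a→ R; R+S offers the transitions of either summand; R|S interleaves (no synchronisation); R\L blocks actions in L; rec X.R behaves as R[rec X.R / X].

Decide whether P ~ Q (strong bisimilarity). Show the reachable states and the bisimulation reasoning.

not bisimilar

LTS(P): 2 reachable states
  u0 = rec X. b.((0 + 0)\{b,c} + (c.0)\{a,c}) + a.X → ··a··> u0, ··b··> u1
  u1 = (0 + 0)\{b,c} + (c.0)\{a,c} → ·
LTS(Q): 2 reachable states
  v0 = rec X. b.((0 + 0)\{b,c} + (c.0)\{a,c}) + c.X → ··b··> v1, ··c··> v0
  v1 = (0 + 0)\{b,c} + (c.0)\{a,c} → ·
Coarsest stable partition (strong bisimilarity classes):
  B0 = {u0}
  B1 = {u1, v1}
  B2 = {v0}
u0 ∈ B0, v0 ∈ B2 → different blocks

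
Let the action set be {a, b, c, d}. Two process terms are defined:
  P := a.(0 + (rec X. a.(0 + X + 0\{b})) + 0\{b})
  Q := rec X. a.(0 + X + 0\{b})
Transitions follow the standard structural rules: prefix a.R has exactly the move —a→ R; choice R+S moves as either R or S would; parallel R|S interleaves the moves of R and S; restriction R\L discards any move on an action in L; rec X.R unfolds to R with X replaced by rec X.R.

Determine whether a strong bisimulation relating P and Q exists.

P ~ Q

Reachable graph of P (2 states):
  u0 = a.(0 + (rec X. a.(0 + X + 0\{b})) + 0\{b}) | -a-> u1
  u1 = 0 + (rec X. a.(0 + X + 0\{b})) + 0\{b} | -a-> u1
Reachable graph of Q (2 states):
  v0 = rec X. a.(0 + X + 0\{b}) | -a-> v1
  v1 = 0 + (rec X. a.(0 + X + 0\{b})) + 0\{b} | -a-> v1
Partition-refinement fixed point:
  B0 = {u0, u1, v0, v1}
u0 ∈ B0, v0 ∈ B0 → same block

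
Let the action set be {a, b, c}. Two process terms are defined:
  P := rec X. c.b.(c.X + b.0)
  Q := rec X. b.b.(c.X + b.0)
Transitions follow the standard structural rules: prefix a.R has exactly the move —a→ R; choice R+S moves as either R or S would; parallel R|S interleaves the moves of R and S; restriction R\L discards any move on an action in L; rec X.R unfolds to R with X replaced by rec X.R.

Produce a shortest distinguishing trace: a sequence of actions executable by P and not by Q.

c

LTS(P): 4 reachable states
  m0 = rec X. c.b.(c.X + b.0) :: ··c··> m1
  m1 = b.(c.(rec X. c.b.(c.X + b.0)) + b.0) :: ··b··> m2
  m2 = c.(rec X. c.b.(c.X + b.0)) + b.0 :: ··b··> m3, ··c··> m0
  m3 = 0 :: deadlocked
LTS(Q): 4 reachable states
  n0 = rec X. b.b.(c.X + b.0) :: ··b··> n1
  n1 = b.(c.(rec X. b.b.(c.X + b.0)) + b.0) :: ··b··> n2
  n2 = c.(rec X. b.b.(c.X + b.0)) + b.0 :: ··b··> n3, ··c··> n0
  n3 = 0 :: deadlocked
Trace ⟨c⟩ through P, begin at {m0}:
  after c @ step 1: {m1}
  — P admits the full trace.
Trace ⟨c⟩ through Q, begin at {n0}:
  after c @ step 1: ∅ (Q stuck)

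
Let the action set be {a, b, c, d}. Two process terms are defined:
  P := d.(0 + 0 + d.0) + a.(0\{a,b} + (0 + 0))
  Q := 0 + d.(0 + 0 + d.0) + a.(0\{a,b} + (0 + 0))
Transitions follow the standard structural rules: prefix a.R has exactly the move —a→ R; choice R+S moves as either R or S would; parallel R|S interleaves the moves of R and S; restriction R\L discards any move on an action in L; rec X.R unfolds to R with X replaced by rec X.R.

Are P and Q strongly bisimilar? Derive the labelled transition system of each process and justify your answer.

bisimilar

Reachable graph of P (4 states):
  u0 = d.(0 + 0 + d.0) + a.(0\{a,b} + (0 + 0)) ⊢ --a--▸ u1, --d--▸ u2
  u1 = 0\{a,b} + (0 + 0) ⊢ deadlocked
  u2 = 0 + 0 + d.0 ⊢ --d--▸ u3
  u3 = 0 ⊢ deadlocked
Reachable graph of Q (4 states):
  v0 = 0 + d.(0 + 0 + d.0) + a.(0\{a,b} + (0 + 0)) ⊢ --a--▸ v1, --d--▸ v2
  v1 = 0\{a,b} + (0 + 0) ⊢ deadlocked
  v2 = 0 + 0 + d.0 ⊢ --d--▸ v3
  v3 = 0 ⊢ deadlocked
Partition-refinement fixed point:
  B0 = {u0, v0}
  B1 = {u2, v2}
  B2 = {u1, u3, v1, v3}
u0 ∈ B0, v0 ∈ B0 → same block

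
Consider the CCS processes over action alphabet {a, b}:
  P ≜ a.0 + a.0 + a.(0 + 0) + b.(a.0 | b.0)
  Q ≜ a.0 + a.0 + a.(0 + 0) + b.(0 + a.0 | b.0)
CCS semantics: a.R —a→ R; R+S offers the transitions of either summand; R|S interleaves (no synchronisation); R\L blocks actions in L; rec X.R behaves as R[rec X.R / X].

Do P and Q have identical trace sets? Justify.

traces(P) = traces(Q)

Reachable graph of P (7 states):
  p0 = a.0 + a.0 + a.(0 + 0) + b.(a.0 | b.0) has moves --a--▸ p1, --a--▸ p2, --b--▸ p3
  p1 = 0 has moves (no moves)
  p2 = 0 + 0 has moves (no moves)
  p3 = a.0 | b.0 has moves --a--▸ p4, --b--▸ p5
  p4 = 0 | b.0 has moves --b--▸ p6
  p5 = a.0 | 0 has moves --a--▸ p6
  p6 = 0 | 0 has moves (no moves)
Reachable graph of Q (7 states):
  q0 = a.0 + a.0 + a.(0 + 0) + b.(0 + a.0 | b.0) has moves --a--▸ q1, --a--▸ q2, --b--▸ q3
  q1 = 0 has moves (no moves)
  q2 = 0 + 0 has moves (no moves)
  q3 = 0 + a.0 | b.0 has moves --a--▸ q4, --b--▸ q5
  q4 = 0 | b.0 has moves --b--▸ q6
  q5 = a.0 | 0 has moves --a--▸ q6
  q6 = 0 | 0 has moves (no moves)
Bisimilarity quotient blocks:
  B0 = {p0, q0}
  B1 = {p1, p2, p6, q1, q2, q6}
  B2 = {p3, q3}
  B3 = {p4, q4}
  B4 = {p5, q5}
p0 ∈ B0, q0 ∈ B0 → same block
Bisimilar ⇒ trace-equivalent.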